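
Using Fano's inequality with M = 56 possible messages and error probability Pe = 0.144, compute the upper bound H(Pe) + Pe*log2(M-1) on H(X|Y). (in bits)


H(Pe) = -Pe*log2(Pe) - (1-Pe)*log2(1-Pe) = -0.144*log2(0.144) - 0.856*log2(0.856) = 0.402604 + 0.192016 = 0.5946. Pe*log2(M-1) = 0.144*log2(55) = 0.832516. Bound = H(Pe) + Pe*log2(M-1) = 0.402604 + 0.192016 + 0.832516 = 1.4271

1.4271 bits


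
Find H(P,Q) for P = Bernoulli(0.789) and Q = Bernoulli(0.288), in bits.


H(P,Q) = -p*log2(q) - (1-p)*log2(1-q). -0.789*log2(0.288) = 1.416933; -0.211*log2(0.712) = 0.103401. H(P,Q) = 1.416933 + 0.103401 = 1.5203

1.5203 bits


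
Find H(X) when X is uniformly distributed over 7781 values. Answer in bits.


H = log2(n) = log2(7781) = 12.9257

12.9257 bits


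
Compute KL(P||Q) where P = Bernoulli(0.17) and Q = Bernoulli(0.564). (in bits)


KL = p*log2(p/q) + (1-p)*log2((1-p)/(1-q)) = 0.17*log2(0.17/0.564) + 0.83*log2(0.83/0.436) = 0.4768

0.4768 bits


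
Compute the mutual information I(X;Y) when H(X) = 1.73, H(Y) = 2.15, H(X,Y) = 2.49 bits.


I(X;Y) = H(X) + H(Y) - H(X,Y) = 1.73 + 2.15 - 2.49 = 1.39

1.39 bits


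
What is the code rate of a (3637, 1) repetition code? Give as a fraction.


Rate = k/n = 1/3637

1/3637


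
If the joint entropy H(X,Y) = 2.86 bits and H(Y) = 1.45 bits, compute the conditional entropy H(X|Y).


H(X|Y) = H(X,Y) - H(Y) = 2.86 - 1.45 = 1.41

1.41 bits


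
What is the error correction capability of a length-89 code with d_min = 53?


Correction capability = floor((d-1)/2) = floor((53-1)/2) = 26

26 errors


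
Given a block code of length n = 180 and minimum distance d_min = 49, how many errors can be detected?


Detection capability = d_min - 1 = 49 - 1 = 48

48 errors


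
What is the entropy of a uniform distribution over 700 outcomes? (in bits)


H = log2(n) = log2(700) = 9.4512

9.4512 bits


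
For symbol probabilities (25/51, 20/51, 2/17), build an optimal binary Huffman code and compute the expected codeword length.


Huffman construction (repeatedly merge the two least-probable nodes; each merge adds 1 bit to every symbol beneath it): 2/17 + 20/51 = 26/51; 25/51 + 26/51 = 1. Resulting codeword lengths (in the order the probabilities were given): (1, 2, 2). L_avg = sum(p_i * l_i) = 25/51*1 + 20/51*2 + 2/17*2 = 77/51 = 1.5098

1.5098 bits


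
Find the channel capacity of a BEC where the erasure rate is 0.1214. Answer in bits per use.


C = 1 - epsilon = 1 - 0.1214 = 0.8786

0.8786 bits


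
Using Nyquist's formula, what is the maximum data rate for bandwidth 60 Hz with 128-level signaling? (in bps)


Rate = 2 * B * log2(M) = 2 * 60 * 7.0 = 840.0

840.0 bps


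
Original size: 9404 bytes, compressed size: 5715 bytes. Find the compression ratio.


Ratio = original / compressed = 9404 / 5715 = 1.6455

1.6455


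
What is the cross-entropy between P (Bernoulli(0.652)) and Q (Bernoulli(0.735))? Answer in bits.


H(P,Q) = -p*log2(q) - (1-p)*log2(1-q). -0.652*log2(0.735) = 0.289608; -0.348*log2(0.265) = 0.666746. H(P,Q) = 0.289608 + 0.666746 = 0.9564

0.9564 bits


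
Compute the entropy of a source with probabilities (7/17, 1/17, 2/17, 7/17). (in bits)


H = -sum(p_i * log2(p_i)). Terms: -(7/17)*log2(7/17) = 0.527103; -(1/17)*log2(1/17) = 0.240439; -(2/17)*log2(2/17) = 0.363231; -(7/17)*log2(7/17) = 0.527103. H = 0.527103 + 0.240439 + 0.363231 + 0.527103 = 1.6579

1.6579 bits


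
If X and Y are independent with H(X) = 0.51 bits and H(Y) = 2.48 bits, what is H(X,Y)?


For independent variables, H(X,Y) = H(X) + H(Y) = 0.51 + 2.48 = 2.99

2.99 bits


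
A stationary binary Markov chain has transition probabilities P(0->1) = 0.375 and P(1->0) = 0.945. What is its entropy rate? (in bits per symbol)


Stationary distribution: pi_0 = p10/(p01+p10) = 0.7159, pi_1 = 0.2841. Entropy rate H' = pi_0*H(p01) + pi_1*H(p10) = 0.7159*0.9544 + 0.2841*0.3073 = 0.7706

0.7706 bits/symbol


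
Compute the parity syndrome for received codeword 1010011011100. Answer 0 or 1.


Syndrome = XOR of all bits = 1 XOR 0 XOR 1 XOR 0 XOR 0 XOR 1 XOR 1 XOR 0 XOR 1 XOR 1 XOR 1 XOR 0 XOR 0 = 1

1


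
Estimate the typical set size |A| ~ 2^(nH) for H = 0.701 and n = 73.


log2|A_typical| = nH = 73 * 0.701 = 51.173, so |A_typical| ~ 2^51.173 = 2.539e+15

2.539e+15


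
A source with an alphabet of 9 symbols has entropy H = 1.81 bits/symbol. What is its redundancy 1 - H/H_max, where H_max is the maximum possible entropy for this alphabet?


H_max = log2(K) = log2(9) = 3.1699 bits/symbol. Redundancy = 1 - H/H_max = 1 - 1.81/3.1699 = 1 - 0.571 = 0.429

0.429


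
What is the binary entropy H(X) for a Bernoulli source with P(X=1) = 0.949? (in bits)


H = -p*log2(p) - (1-p)*log2(1-p). -0.949*log2(0.949) = 0.071668; -0.051*log2(0.051) = 0.218961. H = 0.071668 + 0.218961 = 0.2906

0.2906 bits


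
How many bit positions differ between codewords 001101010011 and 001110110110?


Count differing positions: . . . . ^ ^ ^ . . ^ . ^ = 5 differences

5


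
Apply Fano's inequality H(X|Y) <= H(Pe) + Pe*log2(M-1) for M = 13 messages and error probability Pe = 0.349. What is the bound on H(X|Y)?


H(Pe) = -Pe*log2(Pe) - (1-Pe)*log2(1-Pe) = -0.349*log2(0.349) - 0.651*log2(0.651) = 0.530027 + 0.403145 = 0.9332. Pe*log2(M-1) = 0.349*log2(12) = 1.251152. Bound = H(Pe) + Pe*log2(M-1) = 0.530027 + 0.403145 + 1.251152 = 2.1843

2.1843 bits


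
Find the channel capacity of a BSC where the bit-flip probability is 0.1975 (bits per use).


H(p) = -p*log2(p) - (1-p)*log2(1-p) = -0.1975*log2(0.1975) - 0.8025*log2(0.8025) = 0.462165 + 0.254735 = 0.7169. C = 1 - H(p) = 1 - 0.7169 = 0.2831

0.2831 bits


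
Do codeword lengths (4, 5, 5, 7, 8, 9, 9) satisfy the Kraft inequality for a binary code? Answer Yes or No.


Kraft sum = sum(2^(-l_i)) = 0.1406, need <= 1. Result: satisfied (a binary prefix-free code with these lengths exists)

Yes


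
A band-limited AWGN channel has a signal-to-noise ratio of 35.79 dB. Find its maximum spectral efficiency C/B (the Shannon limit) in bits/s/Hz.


SNR_linear = 10^(35.79/10) = 3793.1498; C/B = log2(1 + SNR_linear) = log2(1 + 3793.1498) = 11.8896

11.8896 bits/s/Hz


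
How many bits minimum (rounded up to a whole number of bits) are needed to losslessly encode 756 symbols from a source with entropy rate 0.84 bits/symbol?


Minimum bits >= n * H = 756 * 0.84 = 635.04, rounded up to a whole number of bits = 636

636 bits


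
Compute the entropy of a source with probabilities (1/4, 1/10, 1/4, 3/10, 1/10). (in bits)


H = -sum(p_i * log2(p_i)). Terms: -(1/4)*log2(1/4) = 0.500000; -(1/10)*log2(1/10) = 0.332193; -(1/4)*log2(1/4) = 0.500000; -(3/10)*log2(3/10) = 0.521090; -(1/10)*log2(1/10) = 0.332193. H = 0.500000 + 0.332193 + 0.500000 + 0.521090 + 0.332193 = 2.1855

2.1855 bits


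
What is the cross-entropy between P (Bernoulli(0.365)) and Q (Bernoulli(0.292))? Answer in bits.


H(P,Q) = -p*log2(q) - (1-p)*log2(1-q). -0.365*log2(0.292) = 0.648225; -0.635*log2(0.708) = 0.316343. H(P,Q) = 0.648225 + 0.316343 = 0.9646

0.9646 bits


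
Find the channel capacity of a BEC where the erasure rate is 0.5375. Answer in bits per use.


C = 1 - epsilon = 1 - 0.5375 = 0.4625

0.4625 bits


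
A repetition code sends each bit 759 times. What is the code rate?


Rate = k/n = 1/759

1/759


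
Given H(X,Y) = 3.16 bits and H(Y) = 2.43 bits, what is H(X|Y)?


H(X|Y) = H(X,Y) - H(Y) = 3.16 - 2.43 = 0.73

0.73 bits


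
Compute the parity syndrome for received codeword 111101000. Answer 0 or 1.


Syndrome = XOR of all bits = 1 XOR 1 XOR 1 XOR 1 XOR 0 XOR 1 XOR 0 XOR 0 XOR 0 = 1

1


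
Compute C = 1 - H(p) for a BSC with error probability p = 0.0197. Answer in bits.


H(p) = -p*log2(p) - (1-p)*log2(1-p) = -0.0197*log2(0.0197) - 0.9803*log2(0.9803) = 0.111614 + 0.028139 = 0.1398. C = 1 - H(p) = 1 - 0.1398 = 0.8602

0.8602 bits


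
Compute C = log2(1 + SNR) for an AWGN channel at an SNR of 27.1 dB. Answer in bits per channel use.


SNR_linear = 10^(27.1/10) = 512.8614; C = log2(1 + SNR_linear) = log2(1 + 512.8614) = 9.0052

9.0052 bits/channel use


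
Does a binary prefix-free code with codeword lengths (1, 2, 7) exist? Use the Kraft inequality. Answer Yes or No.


Kraft sum = sum(2^(-l_i)) = 0.7578, need <= 1. Result: satisfied (a binary prefix-free code with these lengths exists)

Yes


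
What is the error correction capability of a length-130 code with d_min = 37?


Correction capability = floor((d-1)/2) = floor((37-1)/2) = 18

18 errors


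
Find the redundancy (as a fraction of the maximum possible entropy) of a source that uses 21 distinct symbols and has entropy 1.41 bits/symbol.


H_max = log2(K) = log2(21) = 4.3923 bits/symbol. Redundancy = 1 - H/H_max = 1 - 1.41/4.3923 = 1 - 0.321 = 0.679

0.679


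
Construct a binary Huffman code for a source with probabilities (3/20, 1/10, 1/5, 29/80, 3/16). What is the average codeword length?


Huffman construction (repeatedly merge the two least-probable nodes; each merge adds 1 bit to every symbol beneath it): 1/10 + 3/20 = 1/4; 3/16 + 1/5 = 31/80; 1/4 + 29/80 = 49/80; 31/80 + 49/80 = 1. Resulting codeword lengths (in the order the probabilities were given): (3, 3, 2, 2, 2). L_avg = sum(p_i * l_i) = 3/20*3 + 1/10*3 + 1/5*2 + 29/80*2 + 3/16*2 = 9/4 = 2.25

2.25 bits


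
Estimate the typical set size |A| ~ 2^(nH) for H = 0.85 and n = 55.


log2|A_typical| = nH = 55 * 0.85 = 46.75, so |A_typical| ~ 2^46.75 = 1.183e+14

1.183e+14


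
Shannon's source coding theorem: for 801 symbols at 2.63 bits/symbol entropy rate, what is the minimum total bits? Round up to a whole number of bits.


Minimum bits >= n * H = 801 * 2.63 = 2106.63, rounded up to a whole number of bits = 2107

2107 bits


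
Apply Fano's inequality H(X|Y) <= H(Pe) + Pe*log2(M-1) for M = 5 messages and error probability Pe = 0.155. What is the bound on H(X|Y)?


H(Pe) = -Pe*log2(Pe) - (1-Pe)*log2(1-Pe) = -0.155*log2(0.155) - 0.845*log2(0.845) = 0.416897 + 0.205315 = 0.6222. Pe*log2(M-1) = 0.155*log2(4) = 0.310000. Bound = H(Pe) + Pe*log2(M-1) = 0.416897 + 0.205315 + 0.310000 = 0.9322

0.9322 bits


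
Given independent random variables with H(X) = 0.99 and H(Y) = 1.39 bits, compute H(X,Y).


For independent variables, H(X,Y) = H(X) + H(Y) = 0.99 + 1.39 = 2.38

2.38 bits


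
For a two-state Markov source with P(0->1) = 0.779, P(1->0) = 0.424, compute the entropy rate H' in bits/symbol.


Stationary distribution: pi_0 = p10/(p01+p10) = 0.3525, pi_1 = 0.6475. Entropy rate H' = pi_0*H(p01) + pi_1*H(p10) = 0.3525*0.762 + 0.6475*0.9833 = 0.9053

0.9053 bits/symbol


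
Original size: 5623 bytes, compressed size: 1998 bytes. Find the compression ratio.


Ratio = original / compressed = 5623 / 1998 = 2.8143

2.8143


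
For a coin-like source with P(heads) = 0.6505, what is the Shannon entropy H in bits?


H = -p*log2(p) - (1-p)*log2(1-p). -0.6505*log2(0.6505) = 0.403557; -0.3495*log2(0.3495) = 0.530064. H = 0.403557 + 0.530064 = 0.9336

0.9336 bits


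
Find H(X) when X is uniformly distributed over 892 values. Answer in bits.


H = log2(n) = log2(892) = 9.8009

9.8009 bits


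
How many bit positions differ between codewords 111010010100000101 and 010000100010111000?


Count differing positions: ^ . ^ . ^ . ^ ^ . ^ ^ . ^ ^ ^ ^ . ^ = 12 differences

12


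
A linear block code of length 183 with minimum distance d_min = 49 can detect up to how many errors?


Detection capability = d_min - 1 = 49 - 1 = 48

48 errors


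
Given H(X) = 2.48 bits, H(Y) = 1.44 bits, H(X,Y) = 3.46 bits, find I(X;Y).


I(X;Y) = H(X) + H(Y) - H(X,Y) = 2.48 + 1.44 - 3.46 = 0.46

0.46 bits


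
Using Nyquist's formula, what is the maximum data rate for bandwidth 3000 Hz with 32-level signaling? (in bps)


Rate = 2 * B * log2(M) = 2 * 3000 * 5.0 = 30000.0

30000.0 bps


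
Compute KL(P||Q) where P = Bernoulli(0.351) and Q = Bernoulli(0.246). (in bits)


KL = p*log2(p/q) + (1-p)*log2((1-p)/(1-q)) = 0.351*log2(0.351/0.246) + 0.649*log2(0.649/0.754) = 0.0396

0.0396 bits


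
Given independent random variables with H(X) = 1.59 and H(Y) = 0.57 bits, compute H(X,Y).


For independent variables, H(X,Y) = H(X) + H(Y) = 1.59 + 0.57 = 2.16

2.16 bits


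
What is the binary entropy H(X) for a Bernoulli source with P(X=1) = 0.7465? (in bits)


H = -p*log2(p) - (1-p)*log2(1-p). -0.7465*log2(0.7465) = 0.314863; -0.2535*log2(0.2535) = 0.501915. H = 0.314863 + 0.501915 = 0.8168

0.8168 bits


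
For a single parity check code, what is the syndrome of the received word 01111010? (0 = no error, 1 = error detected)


Syndrome = XOR of all bits = 0 XOR 1 XOR 1 XOR 1 XOR 1 XOR 0 XOR 1 XOR 0 = 1

1


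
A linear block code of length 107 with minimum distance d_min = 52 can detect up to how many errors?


Detection capability = d_min - 1 = 52 - 1 = 51

51 errors


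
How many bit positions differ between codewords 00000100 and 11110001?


Count differing positions: ^ ^ ^ ^ . ^ . ^ = 6 differences

6


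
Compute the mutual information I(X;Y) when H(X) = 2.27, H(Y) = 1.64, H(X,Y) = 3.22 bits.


I(X;Y) = H(X) + H(Y) - H(X,Y) = 2.27 + 1.64 - 3.22 = 0.69

0.69 bits


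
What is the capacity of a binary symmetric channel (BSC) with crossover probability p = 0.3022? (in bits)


H(p) = -p*log2(p) - (1-p)*log2(1-p) = -0.3022*log2(0.3022) - 0.6978*log2(0.6978) = 0.521725 + 0.362238 = 0.884. C = 1 - H(p) = 1 - 0.884 = 0.116

0.116 bits


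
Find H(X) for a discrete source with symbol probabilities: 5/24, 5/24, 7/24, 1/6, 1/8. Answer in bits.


H = -sum(p_i * log2(p_i)). Terms: -(5/24)*log2(5/24) = 0.471466; -(5/24)*log2(5/24) = 0.471466; -(7/24)*log2(7/24) = 0.518469; -(1/6)*log2(1/6) = 0.430827; -(1/8)*log2(1/8) = 0.375000. H = 0.471466 + 0.471466 + 0.518469 + 0.430827 + 0.375000 = 2.2672

2.2672 bits


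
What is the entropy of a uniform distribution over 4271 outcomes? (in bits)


H = log2(n) = log2(4271) = 12.0604

12.0604 bits


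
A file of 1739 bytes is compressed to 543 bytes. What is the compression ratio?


Ratio = original / compressed = 1739 / 543 = 3.2026

3.2026


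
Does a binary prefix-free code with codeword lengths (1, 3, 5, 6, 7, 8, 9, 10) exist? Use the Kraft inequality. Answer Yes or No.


Kraft sum = sum(2^(-l_i)) = 0.6865, need <= 1. Result: satisfied (a binary prefix-free code with these lengths exists)

Yes


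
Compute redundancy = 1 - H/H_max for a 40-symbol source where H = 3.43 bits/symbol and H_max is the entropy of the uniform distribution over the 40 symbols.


H_max = log2(K) = log2(40) = 5.3219 bits/symbol. Redundancy = 1 - H/H_max = 1 - 3.43/5.3219 = 1 - 0.6445 = 0.3555

0.3555


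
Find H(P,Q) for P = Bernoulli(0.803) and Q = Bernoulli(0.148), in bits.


H(P,Q) = -p*log2(q) - (1-p)*log2(1-q). -0.803*log2(0.148) = 2.213334; -0.197*log2(0.852) = 0.045522. H(P,Q) = 2.213334 + 0.045522 = 2.2589

2.2589 bits


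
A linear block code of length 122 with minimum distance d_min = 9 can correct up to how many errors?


Correction capability = floor((d-1)/2) = floor((9-1)/2) = 4

4 errors


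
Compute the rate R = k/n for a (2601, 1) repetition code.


Rate = k/n = 1/2601

1/2601


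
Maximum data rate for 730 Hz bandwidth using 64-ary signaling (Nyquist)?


Rate = 2 * B * log2(M) = 2 * 730 * 6.0 = 8760.0

8760.0 bps


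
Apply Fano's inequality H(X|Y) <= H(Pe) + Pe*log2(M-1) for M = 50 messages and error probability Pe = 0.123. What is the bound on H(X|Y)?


H(Pe) = -Pe*log2(Pe) - (1-Pe)*log2(1-Pe) = -0.123*log2(0.123) - 0.877*log2(0.877) = 0.371862 + 0.166061 = 0.5379. Pe*log2(M-1) = 0.123*log2(49) = 0.690609. Bound = H(Pe) + Pe*log2(M-1) = 0.371862 + 0.166061 + 0.690609 = 1.2285

1.2285 bits


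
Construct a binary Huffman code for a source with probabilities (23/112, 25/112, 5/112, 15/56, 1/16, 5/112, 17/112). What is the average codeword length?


Huffman construction (repeatedly merge the two least-probable nodes; each merge adds 1 bit to every symbol beneath it): 5/112 + 5/112 = 5/56; 1/16 + 5/56 = 17/112; 17/112 + 17/112 = 17/56; 23/112 + 25/112 = 3/7; 15/56 + 17/56 = 4/7; 3/7 + 4/7 = 1. Resulting codeword lengths (in the order the probabilities were given): (2, 2, 5, 2, 4, 5, 3). L_avg = sum(p_i * l_i) = 23/112*2 + 25/112*2 + 5/112*5 + 15/56*2 + 1/16*4 + 5/112*5 + 17/112*3 = 285/112 = 2.5446

2.5446 bits


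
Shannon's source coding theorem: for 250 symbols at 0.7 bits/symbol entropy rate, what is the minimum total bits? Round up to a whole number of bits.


Minimum bits >= n * H = 250 * 0.7 = 175.0, rounded up to a whole number of bits = 175

175 bits


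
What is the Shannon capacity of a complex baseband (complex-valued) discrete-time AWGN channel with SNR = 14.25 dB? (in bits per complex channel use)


SNR_linear = 10^(14.25/10) = 26.6073; C = log2(1 + SNR_linear) = log2(1 + 26.6073) = 4.787

4.787 bits/channel use


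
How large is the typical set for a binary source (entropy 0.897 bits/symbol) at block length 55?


log2|A_typical| = nH = 55 * 0.897 = 49.335, so |A_typical| ~ 2^49.335 = 7.101e+14

7.101e+14


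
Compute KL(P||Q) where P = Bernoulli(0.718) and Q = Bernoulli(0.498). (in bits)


KL = p*log2(p/q) + (1-p)*log2((1-p)/(1-q)) = 0.718*log2(0.718/0.498) + 0.282*log2(0.282/0.502) = 0.1444

0.1444 bits


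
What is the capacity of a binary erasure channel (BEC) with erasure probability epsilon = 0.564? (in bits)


C = 1 - epsilon = 1 - 0.564 = 0.436

0.436 bits


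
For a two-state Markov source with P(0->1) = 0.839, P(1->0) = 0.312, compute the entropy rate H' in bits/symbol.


Stationary distribution: pi_0 = p10/(p01+p10) = 0.2711, pi_1 = 0.7289. Entropy rate H' = pi_0*H(p01) + pi_1*H(p10) = 0.2711*0.6367 + 0.7289*0.8955 = 0.8253

0.8253 bits/symbol


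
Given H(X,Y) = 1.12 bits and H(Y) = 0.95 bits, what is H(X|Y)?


H(X|Y) = H(X,Y) - H(Y) = 1.12 - 0.95 = 0.17

0.17 bits


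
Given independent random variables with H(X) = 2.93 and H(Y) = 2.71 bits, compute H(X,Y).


For independent variables, H(X,Y) = H(X) + H(Y) = 2.93 + 2.71 = 5.64

5.64 bits


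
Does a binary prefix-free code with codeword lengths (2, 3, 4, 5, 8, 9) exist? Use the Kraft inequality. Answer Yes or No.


Kraft sum = sum(2^(-l_i)) = 0.4746, need <= 1. Result: satisfied (a binary prefix-free code with these lengths exists)

Yes


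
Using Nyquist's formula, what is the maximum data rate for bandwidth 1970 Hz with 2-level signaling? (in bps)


Rate = 2 * B * log2(M) = 2 * 1970 * 1.0 = 3940.0

3940.0 bps


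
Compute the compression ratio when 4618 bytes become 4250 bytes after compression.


Ratio = original / compressed = 4618 / 4250 = 1.0866

1.0866


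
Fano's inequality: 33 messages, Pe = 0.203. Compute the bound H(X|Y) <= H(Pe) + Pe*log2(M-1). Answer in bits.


H(Pe) = -Pe*log2(Pe) - (1-Pe)*log2(1-Pe) = -0.203*log2(0.203) - 0.797*log2(0.797) = 0.466991 + 0.260897 = 0.7279. Pe*log2(M-1) = 0.203*log2(32) = 1.015000. Bound = H(Pe) + Pe*log2(M-1) = 0.466991 + 0.260897 + 1.015000 = 1.7429

1.7429 bits


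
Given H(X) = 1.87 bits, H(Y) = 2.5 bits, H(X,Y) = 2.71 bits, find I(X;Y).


I(X;Y) = H(X) + H(Y) - H(X,Y) = 1.87 + 2.5 - 2.71 = 1.66

1.66 bits


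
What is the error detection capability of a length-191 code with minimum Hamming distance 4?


Detection capability = d_min - 1 = 4 - 1 = 3

3 errors


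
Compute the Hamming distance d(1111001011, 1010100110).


Count differing positions: . ^ . ^ ^ . ^ ^ . ^ = 6 differences

6


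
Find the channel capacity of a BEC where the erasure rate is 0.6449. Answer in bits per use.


C = 1 - epsilon = 1 - 0.6449 = 0.3551

0.3551 bits


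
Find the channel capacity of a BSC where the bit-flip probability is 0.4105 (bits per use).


H(p) = -p*log2(p) - (1-p)*log2(1-p) = -0.4105*log2(0.4105) - 0.5895*log2(0.5895) = 0.527306 + 0.449456 = 0.9768. C = 1 - H(p) = 1 - 0.9768 = 0.0232

0.0232 bits


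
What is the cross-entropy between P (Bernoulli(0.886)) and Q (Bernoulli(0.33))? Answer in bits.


H(P,Q) = -p*log2(q) - (1-p)*log2(1-q). -0.886*log2(0.33) = 1.417123; -0.114*log2(0.67) = 0.065865. H(P,Q) = 1.417123 + 0.065865 = 1.483

1.483 bits


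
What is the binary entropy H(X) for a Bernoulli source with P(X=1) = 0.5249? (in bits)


H = -p*log2(p) - (1-p)*log2(1-p). -0.5249*log2(0.5249) = 0.488097; -0.4751*log2(0.4751) = 0.510113. H = 0.488097 + 0.510113 = 0.9982

0.9982 bits


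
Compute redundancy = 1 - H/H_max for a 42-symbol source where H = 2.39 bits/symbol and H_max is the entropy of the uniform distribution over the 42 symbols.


H_max = log2(K) = log2(42) = 5.3923 bits/symbol. Redundancy = 1 - H/H_max = 1 - 2.39/5.3923 = 1 - 0.4432 = 0.5568

0.5568


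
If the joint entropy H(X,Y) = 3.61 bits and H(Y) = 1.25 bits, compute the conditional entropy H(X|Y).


H(X|Y) = H(X,Y) - H(Y) = 3.61 - 1.25 = 2.36

2.36 bits


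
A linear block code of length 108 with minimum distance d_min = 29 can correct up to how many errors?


Correction capability = floor((d-1)/2) = floor((29-1)/2) = 14

14 errors


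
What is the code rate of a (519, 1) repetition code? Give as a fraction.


Rate = k/n = 1/519

1/519


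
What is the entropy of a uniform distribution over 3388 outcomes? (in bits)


H = log2(n) = log2(3388) = 11.7262

11.7262 bits


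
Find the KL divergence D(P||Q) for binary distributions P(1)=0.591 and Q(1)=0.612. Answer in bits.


KL = p*log2(p/q) + (1-p)*log2((1-p)/(1-q)) = 0.591*log2(0.591/0.612) + 0.409*log2(0.409/0.388) = 0.0013

0.0013 bits


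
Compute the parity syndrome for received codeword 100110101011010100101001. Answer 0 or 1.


Syndrome = XOR of all bits = 1 XOR 0 XOR 0 XOR 1 XOR 1 XOR 0 XOR 1 XOR 0 XOR 1 XOR 0 XOR 1 XOR 1 XOR 0 XOR 1 XOR 0 XOR 1 XOR 0 XOR 0 XOR 1 XOR 0 XOR 1 XOR 0 XOR 0 XOR 1 = 0

0


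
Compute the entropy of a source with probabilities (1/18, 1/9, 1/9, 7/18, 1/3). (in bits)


H = -sum(p_i * log2(p_i)). Terms: -(1/18)*log2(1/18) = 0.231663; -(1/9)*log2(1/9) = 0.352214; -(1/9)*log2(1/9) = 0.352214; -(7/18)*log2(7/18) = 0.529888; -(1/3)*log2(1/3) = 0.528321. H = 0.231663 + 0.352214 + 0.352214 + 0.529888 + 0.528321 = 1.9943

1.9943 bits


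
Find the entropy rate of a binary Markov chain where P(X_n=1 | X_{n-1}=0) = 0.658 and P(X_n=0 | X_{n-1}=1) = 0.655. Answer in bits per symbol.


Stationary distribution: pi_0 = p10/(p01+p10) = 0.4989, pi_1 = 0.5011. Entropy rate H' = pi_0*H(p01) + pi_1*H(p10) = 0.4989*0.9267 + 0.5011*0.9295 = 0.9281

0.9281 bits/symbol


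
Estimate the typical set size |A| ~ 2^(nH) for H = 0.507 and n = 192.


log2|A_typical| = nH = 192 * 0.507 = 97.344, so |A_typical| ~ 2^97.344 = 2.011e+29

2.011e+29


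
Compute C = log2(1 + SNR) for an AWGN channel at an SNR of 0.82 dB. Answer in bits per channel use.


SNR_linear = 10^(0.82/10) = 1.2078; C = log2(1 + SNR_linear) = log2(1 + 1.2078) = 1.1426

1.1426 bits/channel use


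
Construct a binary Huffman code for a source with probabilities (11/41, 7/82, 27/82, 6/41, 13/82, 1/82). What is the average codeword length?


Huffman construction (repeatedly merge the two least-probable nodes; each merge adds 1 bit to every symbol beneath it): 1/82 + 7/82 = 4/41; 4/41 + 6/41 = 10/41; 13/82 + 10/41 = 33/82; 11/41 + 27/82 = 49/82; 33/82 + 49/82 = 1. Resulting codeword lengths (in the order the probabilities were given): (2, 4, 2, 3, 2, 4). L_avg = sum(p_i * l_i) = 11/41*2 + 7/82*4 + 27/82*2 + 6/41*3 + 13/82*2 + 1/82*4 = 96/41 = 2.3415

2.3415 bits


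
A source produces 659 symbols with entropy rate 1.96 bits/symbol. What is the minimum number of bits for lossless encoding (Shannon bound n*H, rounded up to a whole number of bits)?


Minimum bits >= n * H = 659 * 1.96 = 1291.64, rounded up to a whole number of bits = 1292

1292 bits


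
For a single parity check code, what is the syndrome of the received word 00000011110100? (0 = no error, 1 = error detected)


Syndrome = XOR of all bits = 0 XOR 0 XOR 0 XOR 0 XOR 0 XOR 0 XOR 1 XOR 1 XOR 1 XOR 1 XOR 0 XOR 1 XOR 0 XOR 0 = 1

1


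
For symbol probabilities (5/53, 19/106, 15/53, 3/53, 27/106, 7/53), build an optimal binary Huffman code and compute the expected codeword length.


Huffman construction (repeatedly merge the two least-probable nodes; each merge adds 1 bit to every symbol beneath it): 3/53 + 5/53 = 8/53; 7/53 + 8/53 = 15/53; 19/106 + 27/106 = 23/53; 15/53 + 15/53 = 30/53; 23/53 + 30/53 = 1. Resulting codeword lengths (in the order the probabilities were given): (4, 2, 2, 4, 2, 3). L_avg = sum(p_i * l_i) = 5/53*4 + 19/106*2 + 15/53*2 + 3/53*4 + 27/106*2 + 7/53*3 = 129/53 = 2.434

2.434 bits


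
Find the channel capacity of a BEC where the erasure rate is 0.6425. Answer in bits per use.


C = 1 - epsilon = 1 - 0.6425 = 0.3575

0.3575 bits


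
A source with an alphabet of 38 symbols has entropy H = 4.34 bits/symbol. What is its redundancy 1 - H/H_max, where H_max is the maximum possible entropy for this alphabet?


H_max = log2(K) = log2(38) = 5.2479 bits/symbol. Redundancy = 1 - H/H_max = 1 - 4.34/5.2479 = 1 - 0.827 = 0.173

0.173


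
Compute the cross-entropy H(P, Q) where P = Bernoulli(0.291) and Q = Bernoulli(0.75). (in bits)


H(P,Q) = -p*log2(q) - (1-p)*log2(1-q). -0.291*log2(0.75) = 0.120776; -0.709*log2(0.25) = 1.418000. H(P,Q) = 0.120776 + 1.418000 = 1.5388

1.5388 bits


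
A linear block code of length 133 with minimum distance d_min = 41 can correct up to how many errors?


Correction capability = floor((d-1)/2) = floor((41-1)/2) = 20

20 errors


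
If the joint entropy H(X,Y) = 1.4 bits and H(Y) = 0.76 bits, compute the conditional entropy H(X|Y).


H(X|Y) = H(X,Y) - H(Y) = 1.4 - 0.76 = 0.64

0.64 bits


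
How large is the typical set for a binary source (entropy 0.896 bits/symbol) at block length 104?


log2|A_typical| = nH = 104 * 0.896 = 93.184, so |A_typical| ~ 2^93.184 = 1.125e+28

1.125e+28


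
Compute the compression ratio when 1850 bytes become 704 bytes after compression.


Ratio = original / compressed = 1850 / 704 = 2.6278

2.6278


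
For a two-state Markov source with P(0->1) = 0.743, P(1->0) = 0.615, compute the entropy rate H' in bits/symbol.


Stationary distribution: pi_0 = p10/(p01+p10) = 0.4529, pi_1 = 0.5471. Entropy rate H' = pi_0*H(p01) + pi_1*H(p10) = 0.4529*0.8222 + 0.5471*0.9615 = 0.8984

0.8984 bits/symbol


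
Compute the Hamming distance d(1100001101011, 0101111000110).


Count differing positions: ^ . . ^ ^ ^ . ^ . ^ ^ . ^ = 8 differences

8


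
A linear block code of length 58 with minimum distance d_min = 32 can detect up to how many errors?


Detection capability = d_min - 1 = 32 - 1 = 31

31 errors


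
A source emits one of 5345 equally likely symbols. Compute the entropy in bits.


H = log2(n) = log2(5345) = 12.384

12.384 bits


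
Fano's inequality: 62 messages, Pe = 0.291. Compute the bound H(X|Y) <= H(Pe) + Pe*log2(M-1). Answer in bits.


H(Pe) = -Pe*log2(Pe) - (1-Pe)*log2(1-Pe) = -0.291*log2(0.291) - 0.709*log2(0.709) = 0.518245 + 0.351765 = 0.87. Pe*log2(M-1) = 0.291*log2(61) = 1.725845. Bound = H(Pe) + Pe*log2(M-1) = 0.518245 + 0.351765 + 1.725845 = 2.5959

2.5959 bits


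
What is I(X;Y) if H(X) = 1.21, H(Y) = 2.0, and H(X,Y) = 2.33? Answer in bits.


I(X;Y) = H(X) + H(Y) - H(X,Y) = 1.21 + 2.0 - 2.33 = 0.88

0.88 bits


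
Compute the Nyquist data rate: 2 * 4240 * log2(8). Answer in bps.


Rate = 2 * B * log2(M) = 2 * 4240 * 3.0 = 25440.0

25440.0 bps


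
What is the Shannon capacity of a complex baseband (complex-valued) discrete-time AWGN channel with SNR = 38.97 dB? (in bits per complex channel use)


SNR_linear = 10^(38.97/10) = 7888.6012; C = log2(1 + SNR_linear) = log2(1 + 7888.6012) = 12.9457

12.9457 bits/channel use


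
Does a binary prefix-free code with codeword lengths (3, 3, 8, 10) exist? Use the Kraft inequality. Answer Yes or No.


Kraft sum = sum(2^(-l_i)) = 0.2549, need <= 1. Result: satisfied (a binary prefix-free code with these lengths exists)

Yes


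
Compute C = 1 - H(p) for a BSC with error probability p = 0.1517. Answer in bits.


H(p) = -p*log2(p) - (1-p)*log2(1-p) = -0.1517*log2(0.1517) - 0.8483*log2(0.8483) = 0.412731 + 0.201347 = 0.6141. C = 1 - H(p) = 1 - 0.6141 = 0.3859

0.3859 bits


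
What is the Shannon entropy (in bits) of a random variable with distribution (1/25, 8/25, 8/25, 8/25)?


H = -sum(p_i * log2(p_i)). Terms: -(1/25)*log2(1/25) = 0.185754; -(8/25)*log2(8/25) = 0.526034; -(8/25)*log2(8/25) = 0.526034; -(8/25)*log2(8/25) = 0.526034. H = 0.185754 + 0.526034 + 0.526034 + 0.526034 = 1.7639

1.7639 bits


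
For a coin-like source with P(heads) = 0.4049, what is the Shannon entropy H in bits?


H = -p*log2(p) - (1-p)*log2(1-p). -0.4049*log2(0.4049) = 0.528136; -0.5951*log2(0.5951) = 0.445608. H = 0.528136 + 0.445608 = 0.9737

0.9737 bits


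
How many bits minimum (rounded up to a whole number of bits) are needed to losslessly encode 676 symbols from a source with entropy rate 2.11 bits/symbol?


Minimum bits >= n * H = 676 * 2.11 = 1426.36, rounded up to a whole number of bits = 1427

1427 bits


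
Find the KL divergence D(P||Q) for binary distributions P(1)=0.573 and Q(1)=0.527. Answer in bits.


KL = p*log2(p/q) + (1-p)*log2((1-p)/(1-q)) = 0.573*log2(0.573/0.527) + 0.427*log2(0.427/0.473) = 0.0062

0.0062 bits


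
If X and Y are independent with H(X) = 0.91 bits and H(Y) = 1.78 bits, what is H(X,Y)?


For independent variables, H(X,Y) = H(X) + H(Y) = 0.91 + 1.78 = 2.69

2.69 bits


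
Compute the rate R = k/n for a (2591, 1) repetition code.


Rate = k/n = 1/2591

1/2591


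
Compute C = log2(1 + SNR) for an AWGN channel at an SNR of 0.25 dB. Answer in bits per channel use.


SNR_linear = 10^(0.25/10) = 1.0593; C = log2(1 + SNR_linear) = log2(1 + 1.0593) = 1.0421

1.0421 bits/channel use


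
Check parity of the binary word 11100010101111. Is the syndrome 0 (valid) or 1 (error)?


Syndrome = XOR of all bits = 1 XOR 1 XOR 1 XOR 0 XOR 0 XOR 0 XOR 1 XOR 0 XOR 1 XOR 0 XOR 1 XOR 1 XOR 1 XOR 1 = 1

1


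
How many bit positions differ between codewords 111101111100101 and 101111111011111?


Count differing positions: . ^ . . ^ . . . . ^ ^ ^ . ^ . = 6 differences

6


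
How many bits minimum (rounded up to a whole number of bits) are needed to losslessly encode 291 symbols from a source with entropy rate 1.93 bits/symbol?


Minimum bits >= n * H = 291 * 1.93 = 561.63, rounded up to a whole number of bits = 562

562 bits


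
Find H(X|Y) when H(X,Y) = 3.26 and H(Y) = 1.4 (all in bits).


H(X|Y) = H(X,Y) - H(Y) = 3.26 - 1.4 = 1.86

1.86 bits


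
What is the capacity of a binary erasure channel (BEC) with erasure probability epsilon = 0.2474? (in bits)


C = 1 - epsilon = 1 - 0.2474 = 0.7526

0.7526 bits


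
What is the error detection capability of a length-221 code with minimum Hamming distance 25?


Detection capability = d_min - 1 = 25 - 1 = 24

24 errors


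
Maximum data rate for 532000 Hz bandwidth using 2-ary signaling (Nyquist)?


Rate = 2 * B * log2(M) = 2 * 532000 * 1.0 = 1064000.0

1064000.0 bps


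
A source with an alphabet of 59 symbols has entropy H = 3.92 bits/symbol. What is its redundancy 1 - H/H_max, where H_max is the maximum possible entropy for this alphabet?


H_max = log2(K) = log2(59) = 5.8826 bits/symbol. Redundancy = 1 - H/H_max = 1 - 3.92/5.8826 = 1 - 0.6664 = 0.3336

0.3336


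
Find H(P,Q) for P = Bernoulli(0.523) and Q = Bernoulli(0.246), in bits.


H(P,Q) = -p*log2(q) - (1-p)*log2(1-q). -0.523*log2(0.246) = 1.058170; -0.477*log2(0.754) = 0.194312. H(P,Q) = 1.058170 + 0.194312 = 1.2525

1.2525 bits


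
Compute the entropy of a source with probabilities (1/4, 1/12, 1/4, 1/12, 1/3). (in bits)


H = -sum(p_i * log2(p_i)). Terms: -(1/4)*log2(1/4) = 0.500000; -(1/12)*log2(1/12) = 0.298747; -(1/4)*log2(1/4) = 0.500000; -(1/12)*log2(1/12) = 0.298747; -(1/3)*log2(1/3) = 0.528321. H = 0.500000 + 0.298747 + 0.500000 + 0.298747 + 0.528321 = 2.1258

2.1258 bits


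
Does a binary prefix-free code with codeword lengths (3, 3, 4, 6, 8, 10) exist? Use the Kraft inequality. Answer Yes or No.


Kraft sum = sum(2^(-l_i)) = 0.333, need <= 1. Result: satisfied (a binary prefix-free code with these lengths exists)

Yes


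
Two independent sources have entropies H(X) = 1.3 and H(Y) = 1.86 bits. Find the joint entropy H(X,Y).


For independent variables, H(X,Y) = H(X) + H(Y) = 1.3 + 1.86 = 3.16

3.16 bits


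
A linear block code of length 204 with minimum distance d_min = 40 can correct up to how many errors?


Correction capability = floor((d-1)/2) = floor((40-1)/2) = 19

19 errors


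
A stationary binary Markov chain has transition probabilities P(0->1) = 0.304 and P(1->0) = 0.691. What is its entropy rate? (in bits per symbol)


Stationary distribution: pi_0 = p10/(p01+p10) = 0.6945, pi_1 = 0.3055. Entropy rate H' = pi_0*H(p01) + pi_1*H(p10) = 0.6945*0.8861 + 0.3055*0.892 = 0.8879

0.8879 bits/symbol


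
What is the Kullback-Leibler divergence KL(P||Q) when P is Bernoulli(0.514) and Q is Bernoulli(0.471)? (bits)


KL = p*log2(p/q) + (1-p)*log2((1-p)/(1-q)) = 0.514*log2(0.514/0.471) + 0.486*log2(0.486/0.529) = 0.0053

0.0053 bits


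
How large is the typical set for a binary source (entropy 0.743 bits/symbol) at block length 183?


log2|A_typical| = nH = 183 * 0.743 = 135.969, so |A_typical| ~ 2^135.969 = 8.526e+40

8.526e+40


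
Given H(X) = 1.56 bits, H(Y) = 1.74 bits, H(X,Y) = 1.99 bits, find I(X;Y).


I(X;Y) = H(X) + H(Y) - H(X,Y) = 1.56 + 1.74 - 1.99 = 1.31

1.31 bits


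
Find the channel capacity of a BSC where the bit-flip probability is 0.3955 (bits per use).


H(p) = -p*log2(p) - (1-p)*log2(1-p) = -0.3955*log2(0.3955) - 0.6045*log2(0.6045) = 0.529278 + 0.438979 = 0.9683. C = 1 - H(p) = 1 - 0.9683 = 0.0317

0.0317 bits


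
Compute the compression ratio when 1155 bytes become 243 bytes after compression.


Ratio = original / compressed = 1155 / 243 = 4.7531

4.7531


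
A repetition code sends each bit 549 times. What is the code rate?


Rate = k/n = 1/549

1/549


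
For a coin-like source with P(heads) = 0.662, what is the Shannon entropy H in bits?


H = -p*log2(p) - (1-p)*log2(1-p). -0.662*log2(0.662) = 0.393954; -0.338*log2(0.338) = 0.528938. H = 0.393954 + 0.528938 = 0.9229

0.9229 bits


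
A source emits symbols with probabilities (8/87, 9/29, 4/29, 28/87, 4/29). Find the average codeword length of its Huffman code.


Huffman construction (repeatedly merge the two least-probable nodes; each merge adds 1 bit to every symbol beneath it): 8/87 + 4/29 = 20/87; 4/29 + 20/87 = 32/87; 9/29 + 28/87 = 55/87; 32/87 + 55/87 = 1. Resulting codeword lengths (in the order the probabilities were given): (3, 2, 3, 2, 2). L_avg = sum(p_i * l_i) = 8/87*3 + 9/29*2 + 4/29*3 + 28/87*2 + 4/29*2 = 194/87 = 2.2299

2.2299 bits


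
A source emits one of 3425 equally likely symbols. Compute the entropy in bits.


H = log2(n) = log2(3425) = 11.7419

11.7419 bits


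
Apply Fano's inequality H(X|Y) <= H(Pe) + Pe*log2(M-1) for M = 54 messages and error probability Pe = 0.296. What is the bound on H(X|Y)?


H(Pe) = -Pe*log2(Pe) - (1-Pe)*log2(1-Pe) = -0.296*log2(0.296) - 0.704*log2(0.704) = 0.519874 + 0.356472 = 0.8763. Pe*log2(M-1) = 0.296*log2(53) = 1.695464. Bound = H(Pe) + Pe*log2(M-1) = 0.519874 + 0.356472 + 1.695464 = 2.5718

2.5718 bits


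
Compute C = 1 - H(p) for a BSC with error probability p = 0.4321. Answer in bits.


H(p) = -p*log2(p) - (1-p)*log2(1-p) = -0.4321*log2(0.4321) - 0.5679*log2(0.5679) = 0.523084 + 0.463572 = 0.9867. C = 1 - H(p) = 1 - 0.9867 = 0.0133

0.0133 bits


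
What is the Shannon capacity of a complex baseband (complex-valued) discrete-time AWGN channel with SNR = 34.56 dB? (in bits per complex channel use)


SNR_linear = 10^(34.56/10) = 2857.5905; C = log2(1 + SNR_linear) = log2(1 + 2857.5905) = 11.4811

11.4811 bits/channel use


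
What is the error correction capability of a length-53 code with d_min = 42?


Correction capability = floor((d-1)/2) = floor((42-1)/2) = 20

20 errors


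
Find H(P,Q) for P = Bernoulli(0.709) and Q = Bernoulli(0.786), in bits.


H(P,Q) = -p*log2(q) - (1-p)*log2(1-q). -0.709*log2(0.786) = 0.246306; -0.291*log2(0.214) = 0.647276. H(P,Q) = 0.246306 + 0.647276 = 0.8936

0.8936 bits


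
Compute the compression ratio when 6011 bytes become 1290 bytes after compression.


Ratio = original / compressed = 6011 / 1290 = 4.6597

4.6597


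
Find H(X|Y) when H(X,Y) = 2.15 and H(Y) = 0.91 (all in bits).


H(X|Y) = H(X,Y) - H(Y) = 2.15 - 0.91 = 1.24

1.24 bits


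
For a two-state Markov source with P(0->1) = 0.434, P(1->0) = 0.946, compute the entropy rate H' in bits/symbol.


Stationary distribution: pi_0 = p10/(p01+p10) = 0.6855, pi_1 = 0.3145. Entropy rate H' = pi_0*H(p01) + pi_1*H(p10) = 0.6855*0.9874 + 0.3145*0.3032 = 0.7722

0.7722 bits/symbol


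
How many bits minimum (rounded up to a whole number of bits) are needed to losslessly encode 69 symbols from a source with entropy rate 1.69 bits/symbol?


Minimum bits >= n * H = 69 * 1.69 = 116.61, rounded up to a whole number of bits = 117

117 bits


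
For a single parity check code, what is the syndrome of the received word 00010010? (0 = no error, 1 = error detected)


Syndrome = XOR of all bits = 0 XOR 0 XOR 0 XOR 1 XOR 0 XOR 0 XOR 1 XOR 0 = 0

0


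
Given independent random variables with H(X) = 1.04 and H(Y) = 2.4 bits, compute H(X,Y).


For independent variables, H(X,Y) = H(X) + H(Y) = 1.04 + 2.4 = 3.44

3.44 bits


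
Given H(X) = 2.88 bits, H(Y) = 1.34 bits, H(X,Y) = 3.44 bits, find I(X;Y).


I(X;Y) = H(X) + H(Y) - H(X,Y) = 2.88 + 1.34 - 3.44 = 0.78

0.78 bits


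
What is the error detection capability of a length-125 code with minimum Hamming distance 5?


Detection capability = d_min - 1 = 5 - 1 = 4

4 errors


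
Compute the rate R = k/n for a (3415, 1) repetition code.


Rate = k/n = 1/3415

1/3415


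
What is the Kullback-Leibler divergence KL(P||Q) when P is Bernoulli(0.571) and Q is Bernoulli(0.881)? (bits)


KL = p*log2(p/q) + (1-p)*log2((1-p)/(1-q)) = 0.571*log2(0.571/0.881) + 0.429*log2(0.429/0.119) = 0.4364

0.4364 bits


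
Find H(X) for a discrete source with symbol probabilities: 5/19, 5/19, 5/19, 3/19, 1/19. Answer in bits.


H = -sum(p_i * log2(p_i)). Terms: -(5/19)*log2(5/19) = 0.506842; -(5/19)*log2(5/19) = 0.506842; -(5/19)*log2(5/19) = 0.506842; -(3/19)*log2(3/19) = 0.420468; -(1/19)*log2(1/19) = 0.223575. H = 0.506842 + 0.506842 + 0.506842 + 0.420468 + 0.223575 = 2.1646

2.1646 bits


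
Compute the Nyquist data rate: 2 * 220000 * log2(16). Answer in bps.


Rate = 2 * B * log2(M) = 2 * 220000 * 4.0 = 1760000.0

1760000.0 bps


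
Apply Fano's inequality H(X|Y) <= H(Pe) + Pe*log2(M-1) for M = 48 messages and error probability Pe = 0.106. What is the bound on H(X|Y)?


H(Pe) = -Pe*log2(Pe) - (1-Pe)*log2(1-Pe) = -0.106*log2(0.106) - 0.894*log2(0.894) = 0.343214 + 0.144518 = 0.4877. Pe*log2(M-1) = 0.106*log2(47) = 0.588786. Bound = H(Pe) + Pe*log2(M-1) = 0.343214 + 0.144518 + 0.588786 = 1.0765

1.0765 bits


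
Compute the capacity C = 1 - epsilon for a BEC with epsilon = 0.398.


C = 1 - epsilon = 1 - 0.398 = 0.602

0.602 bits


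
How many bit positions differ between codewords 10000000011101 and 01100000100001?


Count differing positions: ^ ^ ^ . . . . . ^ ^ ^ ^ . . = 7 differences

7


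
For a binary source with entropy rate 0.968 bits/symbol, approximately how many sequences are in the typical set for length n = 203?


log2|A_typical| = nH = 203 * 0.968 = 196.504, so |A_typical| ~ 2^196.504 = 1.424e+59

1.424e+59
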